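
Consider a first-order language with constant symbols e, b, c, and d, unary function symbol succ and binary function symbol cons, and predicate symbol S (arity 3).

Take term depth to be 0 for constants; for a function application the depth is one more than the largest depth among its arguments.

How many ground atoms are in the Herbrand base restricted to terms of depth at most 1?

First count ground terms of depth ≤ 1.
Write N_k for the number of ground terms of depth ≤ k. A term of depth ≤ k is either a constant or a function symbol applied to arguments of depth ≤ k−1, so N_k = 4 + N_{k-1} + N_{k-1}^2.
N_0 = 4
N_1 = 4 + 4 + 4^2 = 24
So |H| = 24.
Ground atoms are formed by filling each argument slot of a predicate with a term from H, so an r-ary predicate gives |H|^r atoms:
  S: 24^3 = 13824
Total ground atoms: 13824.

13824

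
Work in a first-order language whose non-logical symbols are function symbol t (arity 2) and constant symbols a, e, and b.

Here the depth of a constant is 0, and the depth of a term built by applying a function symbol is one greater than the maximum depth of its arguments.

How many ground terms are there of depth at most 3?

Let N_k = |{terms of depth ≤ k}|. Then N_0 = 3 and N_k = 3 + N_{k-1}^2 for k ≥ 1 (one summand per function symbol, arity giving the exponent).
N_0 = 3
N_1 = 3 + 3^2 = 12
N_2 = 3 + 12^2 = 147
N_3 = 3 + 147^2 = 21612

21612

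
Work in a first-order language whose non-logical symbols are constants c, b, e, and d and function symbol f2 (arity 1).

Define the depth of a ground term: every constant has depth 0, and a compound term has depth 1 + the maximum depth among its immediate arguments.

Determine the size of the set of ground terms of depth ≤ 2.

Count level by level. With function symbols f2/1, the terms of depth ≤ k are the 4 constants together with each function applied to depth-≤(k−1) tuples, so N_k = 4 + N_{k-1}.
N_0 = 4
N_1 = 4 + 4 = 8
N_2 = 4 + 8 = 12
Explicitly: c, b, e, d, f2(c), f2(b), f2(e), f2(d), f2(f2(c)), f2(f2(b)), f2(f2(e)), f2(f2(d)).

12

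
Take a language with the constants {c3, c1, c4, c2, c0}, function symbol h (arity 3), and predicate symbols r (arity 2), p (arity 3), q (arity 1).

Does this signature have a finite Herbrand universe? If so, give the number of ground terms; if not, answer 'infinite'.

The signature has at least one function symbol (h, arity 3) and at least one constant (c3).
Iterating h gives infinitely many distinct ground terms: c3, h(c3, c3, c3), h(h(c3, c3, c3), h(c3, c3, c3), h(c3, c3, c3)), ...
So the Herbrand universe is infinite.

infinite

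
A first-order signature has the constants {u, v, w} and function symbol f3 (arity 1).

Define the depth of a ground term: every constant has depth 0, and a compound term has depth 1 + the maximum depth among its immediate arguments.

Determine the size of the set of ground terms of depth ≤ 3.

Let N_k = |{terms of depth ≤ k}|. Then N_0 = 3 and N_k = 3 + N_{k-1} for k ≥ 1 (one summand per function symbol, arity giving the exponent).
N_0 = 3
N_1 = 3 + 3 = 6
N_2 = 3 + 6 = 9
N_3 = 3 + 9 = 12

12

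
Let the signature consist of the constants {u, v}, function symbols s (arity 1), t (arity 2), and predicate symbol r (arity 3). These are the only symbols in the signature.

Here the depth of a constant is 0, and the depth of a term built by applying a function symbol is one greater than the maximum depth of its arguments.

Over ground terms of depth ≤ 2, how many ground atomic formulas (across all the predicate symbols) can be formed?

First count ground terms of depth ≤ 2.
Write N_k for the number of ground terms of depth ≤ k. A term of depth ≤ k is either a constant or a function symbol applied to arguments of depth ≤ k−1, so N_k = 2 + N_{k-1} + N_{k-1}^2.
N_0 = 2
N_1 = 2 + 2 + 2^2 = 8
N_2 = 2 + 8 + 8^2 = 74
So |H| = 74.
Ground atoms are formed by filling each argument slot of a predicate with a term from H, so an r-ary predicate gives |H|^r atoms:
  r: 74^3 = 405224
Total ground atoms: 405224.

405224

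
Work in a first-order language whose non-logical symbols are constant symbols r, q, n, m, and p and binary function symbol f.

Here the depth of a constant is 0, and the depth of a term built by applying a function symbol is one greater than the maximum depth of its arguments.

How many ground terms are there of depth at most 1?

Let N_k count ground terms of depth at most k. Each non-constant term of depth ≤ k is some function symbol applied to depth-≤(k−1) arguments, giving N_k = 5 + N_{k-1}^2.
N_0 = 5
N_1 = 5 + 5^2 = 30

30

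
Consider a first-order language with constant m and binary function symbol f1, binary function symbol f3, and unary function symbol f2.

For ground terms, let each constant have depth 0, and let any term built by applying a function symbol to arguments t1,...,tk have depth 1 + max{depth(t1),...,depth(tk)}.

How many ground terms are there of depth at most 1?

Let N_k = |{terms of depth ≤ k}|. Then N_0 = 1 and N_k = 1 + N_{k-1}^2 + N_{k-1}^2 + N_{k-1} for k ≥ 1 (one summand per function symbol, arity giving the exponent).
N_0 = 1
N_1 = 1 + 1^2 + 1^2 + 1 = 4

4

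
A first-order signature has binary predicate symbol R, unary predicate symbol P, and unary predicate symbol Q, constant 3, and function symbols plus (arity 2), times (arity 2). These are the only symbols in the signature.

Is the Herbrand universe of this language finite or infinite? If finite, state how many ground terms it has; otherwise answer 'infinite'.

infinite

The signature has at least one function symbol (plus, arity 2) and at least one constant (3).
Iterating plus gives infinitely many distinct ground terms: 3, plus(3, 3), plus(plus(3, 3), plus(3, 3)), ...
So the Herbrand universe is infinite.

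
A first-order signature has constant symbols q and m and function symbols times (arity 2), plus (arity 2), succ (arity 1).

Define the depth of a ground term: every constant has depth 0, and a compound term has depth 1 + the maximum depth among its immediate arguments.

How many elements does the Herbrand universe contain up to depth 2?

302

Let N_k = |{terms of depth ≤ k}|. Then N_0 = 2 and N_k = 2 + N_{k-1}^2 + N_{k-1}^2 + N_{k-1} for k ≥ 1 (one summand per function symbol, arity giving the exponent).
N_0 = 2
N_1 = 2 + 2^2 + 2^2 + 2 = 12
N_2 = 2 + 12^2 + 12^2 + 12 = 302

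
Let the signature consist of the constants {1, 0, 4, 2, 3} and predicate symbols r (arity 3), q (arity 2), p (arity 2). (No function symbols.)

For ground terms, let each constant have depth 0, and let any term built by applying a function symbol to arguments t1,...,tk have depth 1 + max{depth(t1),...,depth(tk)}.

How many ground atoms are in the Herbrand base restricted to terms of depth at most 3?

175

First count ground terms of depth ≤ 3.
With no function symbols every ground term is a constant, so there are exactly 5 ground terms at every depth bound.
N_0 = 5
N_1 = 5
N_2 = 5
N_3 = 5
Explicitly: 1, 0, 4, 2, 3.
So |H| = 5.
Each predicate of arity r yields |H|^r ground atoms (one per choice of an r-tuple from H):
  r: 5^3 = 125;  q: 5^2 = 25;  p: 5^2 = 25
Total ground atoms: 125 + 25 + 25 = 175.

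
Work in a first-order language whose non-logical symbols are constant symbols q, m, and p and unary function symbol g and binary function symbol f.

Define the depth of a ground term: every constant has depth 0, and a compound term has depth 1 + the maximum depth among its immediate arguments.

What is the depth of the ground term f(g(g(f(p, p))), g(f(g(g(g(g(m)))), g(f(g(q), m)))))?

7

depth(f(p, p)) = 1 + max(0, 0) = 1
depth(g(f(p, p))) = 1 + depth(f(p, p)) = 1 + 1 = 2
depth(g(g(f(p, p)))) = 1 + depth(g(f(p, p))) = 1 + 2 = 3
depth(g(m)) = 1 + depth(m) = 1 + 0 = 1
depth(g(g(m))) = 1 + depth(g(m)) = 1 + 1 = 2
depth(g(g(g(m)))) = 1 + depth(g(g(m))) = 1 + 2 = 3
depth(g(g(g(g(m))))) = 1 + depth(g(g(g(m)))) = 1 + 3 = 4
depth(g(q)) = 1 + depth(q) = 1 + 0 = 1
depth(f(g(q), m)) = 1 + max(1, 0) = 2
depth(g(f(g(q), m))) = 1 + depth(f(g(q), m)) = 1 + 2 = 3
depth(f(g(g(g(g(m)))), g(f(g(q), m)))) = 1 + max(4, 3) = 5
depth(g(f(g(g(g(g(m)))), g(f(g(q), m))))) = 1 + depth(f(g(g(g(g(m)))), g(f(g(q), m)))) = 1 + 5 = 6
depth(f(g(g(f(p, p))), g(f(g(g(g(g(m)))), g(f(g(q), m)))))) = 1 + max(3, 6) = 7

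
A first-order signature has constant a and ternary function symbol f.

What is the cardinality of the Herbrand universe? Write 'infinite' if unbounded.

infinite

The signature has at least one function symbol (f, arity 3) and at least one constant (a).
Iterating f gives infinitely many distinct ground terms: a, f(a, a, a), f(f(a, a, a), f(a, a, a), f(a, a, a)), ...
So the Herbrand universe is infinite.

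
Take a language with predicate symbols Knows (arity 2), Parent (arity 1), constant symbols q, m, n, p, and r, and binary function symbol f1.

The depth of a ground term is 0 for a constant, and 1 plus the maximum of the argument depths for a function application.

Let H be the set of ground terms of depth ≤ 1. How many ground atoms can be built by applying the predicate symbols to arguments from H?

930

First count ground terms of depth ≤ 1.
Let N_k = |{terms of depth ≤ k}|. Then N_0 = 5 and N_k = 5 + N_{k-1}^2 for k ≥ 1 (one summand per function symbol, arity giving the exponent).
N_0 = 5
N_1 = 5 + 5^2 = 30
So |H| = 30.
Ground atoms are formed by filling each argument slot of a predicate with a term from H, so an r-ary predicate gives |H|^r atoms:
  Knows: 30^2 = 900;  Parent: 30
Total ground atoms: 900 + 30 = 930.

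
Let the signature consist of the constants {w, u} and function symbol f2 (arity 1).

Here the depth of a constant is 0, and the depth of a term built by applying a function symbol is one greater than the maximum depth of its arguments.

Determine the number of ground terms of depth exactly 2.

If N_k denotes the number of depth-≤k ground terms, the 2 constants give N_0 = 2, and each function symbol of arity r contributes N_{k-1}^r new terms at level k: N_k = 2 + N_{k-1}.
N_0 = 2
N_1 = 2 + 2 = 4
N_2 = 2 + 4 = 6
Terms of depth exactly 2: N_2 − N_1 = 6 − 4 = 2.

2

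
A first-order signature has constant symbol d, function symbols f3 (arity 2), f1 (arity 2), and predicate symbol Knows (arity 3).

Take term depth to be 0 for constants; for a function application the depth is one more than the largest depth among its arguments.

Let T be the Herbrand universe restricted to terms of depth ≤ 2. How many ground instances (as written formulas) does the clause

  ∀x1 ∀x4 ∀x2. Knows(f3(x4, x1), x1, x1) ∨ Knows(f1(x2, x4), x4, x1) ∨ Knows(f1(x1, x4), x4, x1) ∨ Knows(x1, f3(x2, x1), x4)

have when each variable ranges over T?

6859

Ground terms of depth ≤ 2:
  Write N_k for the number of ground terms of depth ≤ k. A term of depth ≤ k is either a constant or a function symbol applied to arguments of depth ≤ k−1, so N_k = 1 + N_{k-1}^2 + N_{k-1}^2.
  N_0 = 1
  N_1 = 1 + 1^2 + 1^2 = 3
  N_2 = 1 + 3^2 + 3^2 = 19
So there are 19 ground terms available for substitution.
Each of x1, x4, x2 ranges independently over the available ground terms, and distinct assignments produce distinct instances.
Number of ground instances = 19^3 = 6859.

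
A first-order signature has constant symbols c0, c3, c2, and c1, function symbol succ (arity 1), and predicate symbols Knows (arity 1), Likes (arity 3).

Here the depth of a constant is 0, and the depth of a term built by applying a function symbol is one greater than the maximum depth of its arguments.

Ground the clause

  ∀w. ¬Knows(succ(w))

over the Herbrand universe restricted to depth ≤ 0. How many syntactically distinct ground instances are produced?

4

Ground terms of depth ≤ 0:
  Write N_k for the number of ground terms of depth ≤ k. A term of depth ≤ k is either a constant or a function symbol applied to arguments of depth ≤ k−1, so N_k = 4 + N_{k-1}.
  N_0 = 4
  Explicitly: c0, c3, c2, c1.
So there are 4 ground terms available for substitution.
There is 1 variable to instantiate (w),  occurring in at least one literal, so different choices give different ground instances.
Number of ground instances = 4.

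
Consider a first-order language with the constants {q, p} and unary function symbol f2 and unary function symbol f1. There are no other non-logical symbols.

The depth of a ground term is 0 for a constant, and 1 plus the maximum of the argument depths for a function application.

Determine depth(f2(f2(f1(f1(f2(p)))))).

5

depth(f2(p)) = 1 + depth(p) = 1 + 0 = 1
depth(f1(f2(p))) = 1 + depth(f2(p)) = 1 + 1 = 2
depth(f1(f1(f2(p)))) = 1 + depth(f1(f2(p))) = 1 + 2 = 3
depth(f2(f1(f1(f2(p))))) = 1 + depth(f1(f1(f2(p)))) = 1 + 3 = 4
depth(f2(f2(f1(f1(f2(p)))))) = 1 + depth(f2(f1(f1(f2(p))))) = 1 + 4 = 5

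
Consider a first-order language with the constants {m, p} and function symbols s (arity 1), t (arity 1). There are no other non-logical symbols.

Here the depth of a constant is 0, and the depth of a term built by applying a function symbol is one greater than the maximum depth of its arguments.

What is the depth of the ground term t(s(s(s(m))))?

depth(s(m)) = 1 + depth(m) = 1 + 0 = 1
depth(s(s(m))) = 1 + depth(s(m)) = 1 + 1 = 2
depth(s(s(s(m)))) = 1 + depth(s(s(m))) = 1 + 2 = 3
depth(t(s(s(s(m))))) = 1 + depth(s(s(s(m)))) = 1 + 3 = 4

4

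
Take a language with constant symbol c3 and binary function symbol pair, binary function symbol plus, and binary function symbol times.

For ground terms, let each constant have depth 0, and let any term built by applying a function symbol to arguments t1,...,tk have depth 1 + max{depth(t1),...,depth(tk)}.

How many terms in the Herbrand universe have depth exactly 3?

7155

Write N_k for the number of ground terms of depth ≤ k. A term of depth ≤ k is either a constant or a function symbol applied to arguments of depth ≤ k−1, so N_k = 1 + N_{k-1}^2 + N_{k-1}^2 + N_{k-1}^2.
N_0 = 1
N_1 = 1 + 1^2 + 1^2 + 1^2 = 4
N_2 = 1 + 4^2 + 4^2 + 4^2 = 49
N_3 = 1 + 49^2 + 49^2 + 49^2 = 7204
Terms of depth exactly 3: N_3 − N_2 = 7204 − 49 = 7155.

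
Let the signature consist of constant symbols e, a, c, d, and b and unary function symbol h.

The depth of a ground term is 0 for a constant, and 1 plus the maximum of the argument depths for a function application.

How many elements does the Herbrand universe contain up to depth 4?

If N_k denotes the number of depth-≤k ground terms, the 5 constants give N_0 = 5, and each function symbol of arity r contributes N_{k-1}^r new terms at level k: N_k = 5 + N_{k-1}.
N_0 = 5
N_1 = 5 + 5 = 10
N_2 = 5 + 10 = 15
N_3 = 5 + 15 = 20
N_4 = 5 + 20 = 25

25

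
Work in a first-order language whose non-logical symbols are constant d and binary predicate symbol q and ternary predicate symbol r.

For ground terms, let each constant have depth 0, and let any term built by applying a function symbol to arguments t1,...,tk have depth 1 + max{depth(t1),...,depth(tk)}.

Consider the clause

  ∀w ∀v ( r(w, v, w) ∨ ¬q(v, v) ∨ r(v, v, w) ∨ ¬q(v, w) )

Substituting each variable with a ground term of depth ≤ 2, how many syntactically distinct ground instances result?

Ground terms of depth ≤ 2:
  With no function symbols every ground term is a constant, so there is exactly 1 ground term at every depth bound.
  N_0 = 1
  N_1 = 1
  N_2 = 1
So there is exactly 1 ground term available for substitution.
There are 2 variables to instantiate (w, v), each occurring in at least one literal, so different choices give different ground instances.
Number of ground instances = 1^2 = 1.

1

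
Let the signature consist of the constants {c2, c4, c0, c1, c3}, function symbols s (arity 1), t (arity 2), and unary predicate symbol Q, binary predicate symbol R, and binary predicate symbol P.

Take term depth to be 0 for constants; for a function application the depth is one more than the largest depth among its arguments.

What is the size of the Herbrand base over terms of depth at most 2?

3201715

First count ground terms of depth ≤ 2.
Write N_k for the number of ground terms of depth ≤ k. A term of depth ≤ k is either a constant or a function symbol applied to arguments of depth ≤ k−1, so N_k = 5 + N_{k-1} + N_{k-1}^2.
N_0 = 5
N_1 = 5 + 5 + 5^2 = 35
N_2 = 5 + 35 + 35^2 = 1265
So |H| = 1265.
Ground atoms are formed by filling each argument slot of a predicate with a term from H, so an r-ary predicate gives |H|^r atoms:
  Q: 1265;  R: 1265^2 = 1600225;  P: 1265^2 = 1600225
Total ground atoms: 1265 + 1600225 + 1600225 = 3201715.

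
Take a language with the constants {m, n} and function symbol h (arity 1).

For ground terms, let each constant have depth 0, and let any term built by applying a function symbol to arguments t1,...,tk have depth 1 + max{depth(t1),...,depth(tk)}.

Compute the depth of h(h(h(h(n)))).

4

depth(h(n)) = 1 + depth(n) = 1 + 0 = 1
depth(h(h(n))) = 1 + depth(h(n)) = 1 + 1 = 2
depth(h(h(h(n)))) = 1 + depth(h(h(n))) = 1 + 2 = 3
depth(h(h(h(h(n))))) = 1 + depth(h(h(h(n)))) = 1 + 3 = 4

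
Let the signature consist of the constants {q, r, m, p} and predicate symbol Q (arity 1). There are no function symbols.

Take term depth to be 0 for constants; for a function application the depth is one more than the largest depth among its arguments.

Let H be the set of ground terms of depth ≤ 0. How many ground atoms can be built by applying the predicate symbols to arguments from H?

4

First count ground terms of depth ≤ 0.
With no function symbols every ground term is a constant, so there are exactly 4 ground terms at every depth bound.
N_0 = 4
Explicitly: q, r, m, p.
So |H| = 4.
A ground atom is a predicate applied to a tuple of terms from H, so the count is the sum over predicates of |H|^arity:
  Q: 4
Total ground atoms: 4.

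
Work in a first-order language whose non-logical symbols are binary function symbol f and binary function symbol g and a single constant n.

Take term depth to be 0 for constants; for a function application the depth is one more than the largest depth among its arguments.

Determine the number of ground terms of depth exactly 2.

16

Let N_k count ground terms of depth at most k. Each non-constant term of depth ≤ k is some function symbol applied to depth-≤(k−1) arguments, giving N_k = 1 + N_{k-1}^2 + N_{k-1}^2.
N_0 = 1
N_1 = 1 + 1^2 + 1^2 = 3
N_2 = 1 + 3^2 + 3^2 = 19
Terms of depth exactly 2: N_2 − N_1 = 19 − 3 = 16.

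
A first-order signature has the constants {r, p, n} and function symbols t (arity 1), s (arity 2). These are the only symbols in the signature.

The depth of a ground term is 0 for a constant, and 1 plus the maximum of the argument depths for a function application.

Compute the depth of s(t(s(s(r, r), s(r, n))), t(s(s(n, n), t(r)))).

4

depth(s(r, r)) = 1 + max(0, 0) = 1
depth(s(r, n)) = 1 + max(0, 0) = 1
depth(s(s(r, r), s(r, n))) = 1 + max(1, 1) = 2
depth(t(s(s(r, r), s(r, n)))) = 1 + depth(s(s(r, r), s(r, n))) = 1 + 2 = 3
depth(s(n, n)) = 1 + max(0, 0) = 1
depth(t(r)) = 1 + depth(r) = 1 + 0 = 1
depth(s(s(n, n), t(r))) = 1 + max(1, 1) = 2
depth(t(s(s(n, n), t(r)))) = 1 + depth(s(s(n, n), t(r))) = 1 + 2 = 3
depth(s(t(s(s(r, r), s(r, n))), t(s(s(n, n), t(r))))) = 1 + max(3, 3) = 4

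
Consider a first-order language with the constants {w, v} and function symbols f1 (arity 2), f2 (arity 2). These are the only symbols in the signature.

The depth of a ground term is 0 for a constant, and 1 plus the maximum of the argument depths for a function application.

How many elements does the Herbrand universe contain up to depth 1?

If N_k denotes the number of depth-≤k ground terms, the 2 constants give N_0 = 2, and each function symbol of arity r contributes N_{k-1}^r new terms at level k: N_k = 2 + N_{k-1}^2 + N_{k-1}^2.
N_0 = 2
N_1 = 2 + 2^2 + 2^2 = 10
Explicitly: w, v, f1(w, w), f1(w, v), f1(v, w), f1(v, v), f2(w, w), f2(w, v), f2(v, w), f2(v, v).

10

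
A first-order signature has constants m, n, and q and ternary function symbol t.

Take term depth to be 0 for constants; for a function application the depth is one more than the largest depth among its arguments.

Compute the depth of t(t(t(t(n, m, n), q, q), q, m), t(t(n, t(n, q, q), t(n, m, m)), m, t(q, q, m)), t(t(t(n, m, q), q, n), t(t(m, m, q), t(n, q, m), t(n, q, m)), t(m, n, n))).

4

depth(t(n, m, n)) = 1 + max(0, 0, 0) = 1
depth(t(t(n, m, n), q, q)) = 1 + max(1, 0, 0) = 2
depth(t(t(t(n, m, n), q, q), q, m)) = 1 + max(2, 0, 0) = 3
depth(t(n, q, q)) = 1 + max(0, 0, 0) = 1
depth(t(n, m, m)) = 1 + max(0, 0, 0) = 1
depth(t(n, t(n, q, q), t(n, m, m))) = 1 + max(0, 1, 1) = 2
depth(t(q, q, m)) = 1 + max(0, 0, 0) = 1
depth(t(t(n, t(n, q, q), t(n, m, m)), m, t(q, q, m))) = 1 + max(2, 0, 1) = 3
depth(t(n, m, q)) = 1 + max(0, 0, 0) = 1
depth(t(t(n, m, q), q, n)) = 1 + max(1, 0, 0) = 2
depth(t(m, m, q)) = 1 + max(0, 0, 0) = 1
depth(t(n, q, m)) = 1 + max(0, 0, 0) = 1
depth(t(t(m, m, q), t(n, q, m), t(n, q, m))) = 1 + max(1, 1, 1) = 2
depth(t(m, n, n)) = 1 + max(0, 0, 0) = 1
depth(t(t(t(n, m, q), q, n), t(t(m, m, q), t(n, q, m), t(n, q, m)), t(m, n, n))) = 1 + max(2, 2, 1) = 3
depth(t(t(t(t(n, m, n), q, q), q, m), t(t(n, t(n, q, q), t(n, m, m)), m, t(q, q, m)), t(t(t(n, m, q), q, n), t(t(m, m, q), t(n, q, m), t(n, q, m)), t(m, n, n)))) = 1 + max(3, 3, 3) = 4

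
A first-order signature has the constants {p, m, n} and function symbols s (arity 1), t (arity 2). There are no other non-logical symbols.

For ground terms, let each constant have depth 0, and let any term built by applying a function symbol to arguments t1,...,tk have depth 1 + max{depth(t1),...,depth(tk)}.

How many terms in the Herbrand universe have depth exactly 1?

12

If N_k denotes the number of depth-≤k ground terms, the 3 constants give N_0 = 3, and each function symbol of arity r contributes N_{k-1}^r new terms at level k: N_k = 3 + N_{k-1} + N_{k-1}^2.
N_0 = 3
N_1 = 3 + 3 + 3^2 = 15
Terms of depth exactly 1: N_1 − N_0 = 15 − 3 = 12.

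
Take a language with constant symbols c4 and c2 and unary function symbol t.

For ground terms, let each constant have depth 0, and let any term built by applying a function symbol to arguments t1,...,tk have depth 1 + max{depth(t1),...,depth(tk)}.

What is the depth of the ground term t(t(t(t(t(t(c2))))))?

6

depth(t(c2)) = 1 + depth(c2) = 1 + 0 = 1
depth(t(t(c2))) = 1 + depth(t(c2)) = 1 + 1 = 2
depth(t(t(t(c2)))) = 1 + depth(t(t(c2))) = 1 + 2 = 3
depth(t(t(t(t(c2))))) = 1 + depth(t(t(t(c2)))) = 1 + 3 = 4
depth(t(t(t(t(t(c2)))))) = 1 + depth(t(t(t(t(c2))))) = 1 + 4 = 5
depth(t(t(t(t(t(t(c2))))))) = 1 + depth(t(t(t(t(t(c2)))))) = 1 + 5 = 6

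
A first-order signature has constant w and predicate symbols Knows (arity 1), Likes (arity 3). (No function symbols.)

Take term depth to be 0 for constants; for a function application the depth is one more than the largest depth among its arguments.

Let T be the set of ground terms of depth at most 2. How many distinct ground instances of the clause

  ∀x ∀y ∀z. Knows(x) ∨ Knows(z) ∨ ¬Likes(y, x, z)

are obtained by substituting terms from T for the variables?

1

Ground terms of depth ≤ 2:
  With no function symbols every ground term is a constant, so there is exactly 1 ground term at every depth bound.
  N_0 = 1
  N_1 = 1
  N_2 = 1
So there is exactly 1 ground term available for substitution.
Each of x, y, z ranges independently over the available ground terms, and distinct assignments produce distinct instances.
Number of ground instances = 1^3 = 1.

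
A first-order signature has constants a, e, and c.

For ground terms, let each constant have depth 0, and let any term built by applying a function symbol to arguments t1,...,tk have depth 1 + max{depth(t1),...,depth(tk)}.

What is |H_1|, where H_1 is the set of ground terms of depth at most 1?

3

With no function symbols every ground term is a constant, so there are exactly 3 ground terms at every depth bound.
N_0 = 3
N_1 = 3
Explicitly: a, e, c.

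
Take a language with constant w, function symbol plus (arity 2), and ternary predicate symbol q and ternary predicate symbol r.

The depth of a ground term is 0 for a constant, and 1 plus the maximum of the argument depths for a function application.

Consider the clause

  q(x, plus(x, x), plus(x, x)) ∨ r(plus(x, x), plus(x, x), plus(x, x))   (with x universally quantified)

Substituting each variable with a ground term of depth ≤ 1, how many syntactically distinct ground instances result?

Ground terms of depth ≤ 1:
  If N_k denotes the number of depth-≤k ground terms, the 1 constant gives N_0 = 1, and each function symbol of arity r contributes N_{k-1}^r new terms at level k: N_k = 1 + N_{k-1}^2.
  N_0 = 1
  N_1 = 1 + 1^2 = 2
  Explicitly: w, plus(w, w).
So there are 2 ground terms available for substitution.
The variable x ranges independently over the available ground terms, and distinct assignments produce distinct instances.
Number of ground instances = 2.

2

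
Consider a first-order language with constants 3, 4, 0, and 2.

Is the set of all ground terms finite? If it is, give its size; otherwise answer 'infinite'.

4

There are no function symbols, so every ground term is one of the 4 constants.
The Herbrand universe is {3, 4, 0, 2}, which is finite with 4 elements.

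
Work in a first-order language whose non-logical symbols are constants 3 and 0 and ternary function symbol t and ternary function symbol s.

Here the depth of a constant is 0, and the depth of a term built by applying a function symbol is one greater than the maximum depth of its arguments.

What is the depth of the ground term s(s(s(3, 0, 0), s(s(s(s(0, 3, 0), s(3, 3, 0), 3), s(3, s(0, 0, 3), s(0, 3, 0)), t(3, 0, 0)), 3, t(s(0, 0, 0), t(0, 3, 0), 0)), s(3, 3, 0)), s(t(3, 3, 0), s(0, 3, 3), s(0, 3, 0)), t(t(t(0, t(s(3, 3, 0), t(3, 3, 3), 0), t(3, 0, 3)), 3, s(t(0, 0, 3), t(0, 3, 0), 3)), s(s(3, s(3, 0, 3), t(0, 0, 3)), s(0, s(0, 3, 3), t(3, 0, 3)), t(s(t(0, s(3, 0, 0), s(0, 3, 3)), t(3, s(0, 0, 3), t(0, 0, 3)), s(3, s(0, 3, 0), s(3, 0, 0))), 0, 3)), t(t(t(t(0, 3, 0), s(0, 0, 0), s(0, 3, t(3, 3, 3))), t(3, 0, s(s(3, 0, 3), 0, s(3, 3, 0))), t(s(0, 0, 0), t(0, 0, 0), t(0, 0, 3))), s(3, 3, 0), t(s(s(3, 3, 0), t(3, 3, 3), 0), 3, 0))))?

7

depth(s(3, 0, 0)) = 1 + max(0, 0, 0) = 1
depth(s(0, 3, 0)) = 1 + max(0, 0, 0) = 1
depth(s(3, 3, 0)) = 1 + max(0, 0, 0) = 1
depth(s(s(0, 3, 0), s(3, 3, 0), 3)) = 1 + max(1, 1, 0) = 2
depth(s(0, 0, 3)) = 1 + max(0, 0, 0) = 1
depth(s(3, s(0, 0, 3), s(0, 3, 0))) = 1 + max(0, 1, 1) = 2
depth(t(3, 0, 0)) = 1 + max(0, 0, 0) = 1
depth(s(s(s(0, 3, 0), s(3, 3, 0), 3), s(3, s(0, 0, 3), s(0, 3, 0)), t(3, 0, 0))) = 1 + max(2, 2, 1) = 3
depth(s(0, 0, 0)) = 1 + max(0, 0, 0) = 1
depth(t(0, 3, 0)) = 1 + max(0, 0, 0) = 1
depth(t(s(0, 0, 0), t(0, 3, 0), 0)) = 1 + max(1, 1, 0) = 2
depth(s(s(s(s(0, 3, 0), s(3, 3, 0), 3), s(3, s(0, 0, 3), s(0, 3, 0)), t(3, 0, 0)), 3, t(s(0, 0, 0), t(0, 3, 0), 0))) = 1 + max(3, 0, 2) = 4
depth(s(s(3, 0, 0), s(s(s(s(0, 3, 0), s(3, 3, 0), 3), s(3, s(0, 0, 3), s(0, 3, 0)), t(3, 0, 0)), 3, t(s(0, 0, 0), t(0, 3, 0), 0)), s(3, 3, 0))) = 1 + max(1, 4, 1) = 5
depth(t(3, 3, 0)) = 1 + max(0, 0, 0) = 1
depth(s(0, 3, 3)) = 1 + max(0, 0, 0) = 1
depth(s(t(3, 3, 0), s(0, 3, 3), s(0, 3, 0))) = 1 + max(1, 1, 1) = 2
depth(t(3, 3, 3)) = 1 + max(0, 0, 0) = 1
depth(t(s(3, 3, 0), t(3, 3, 3), 0)) = 1 + max(1, 1, 0) = 2
depth(t(3, 0, 3)) = 1 + max(0, 0, 0) = 1
depth(t(0, t(s(3, 3, 0), t(3, 3, 3), 0), t(3, 0, 3))) = 1 + max(0, 2, 1) = 3
depth(t(0, 0, 3)) = 1 + max(0, 0, 0) = 1
depth(s(t(0, 0, 3), t(0, 3, 0), 3)) = 1 + max(1, 1, 0) = 2
depth(t(t(0, t(s(3, 3, 0), t(3, 3, 3), 0), t(3, 0, 3)), 3, s(t(0, 0, 3), t(0, 3, 0), 3))) = 1 + max(3, 0, 2) = 4
depth(s(3, 0, 3)) = 1 + max(0, 0, 0) = 1
depth(s(3, s(3, 0, 3), t(0, 0, 3))) = 1 + max(0, 1, 1) = 2
depth(s(0, s(0, 3, 3), t(3, 0, 3))) = 1 + max(0, 1, 1) = 2
depth(t(0, s(3, 0, 0), s(0, 3, 3))) = 1 + max(0, 1, 1) = 2
depth(t(3, s(0, 0, 3), t(0, 0, 3))) = 1 + max(0, 1, 1) = 2
depth(s(3, s(0, 3, 0), s(3, 0, 0))) = 1 + max(0, 1, 1) = 2
depth(s(t(0, s(3, 0, 0), s(0, 3, 3)), t(3, s(0, 0, 3), t(0, 0, 3)), s(3, s(0, 3, 0), s(3, 0, 0)))) = 1 + max(2, 2, 2) = 3
depth(t(s(t(0, s(3, 0, 0), s(0, 3, 3)), t(3, s(0, 0, 3), t(0, 0, 3)), s(3, s(0, 3, 0), s(3, 0, 0))), 0, 3)) = 1 + max(3, 0, 0) = 4
depth(s(s(3, s(3, 0, 3), t(0, 0, 3)), s(0, s(0, 3, 3), t(3, 0, 3)), t(s(t(0, s(3, 0, 0), s(0, 3, 3)), t(3, s(0, 0, 3), t(0, 0, 3)), s(3, s(0, 3, 0), s(3, 0, 0))), 0, 3))) = 1 + max(2, 2, 4) = 5
depth(s(0, 3, t(3, 3, 3))) = 1 + max(0, 0, 1) = 2
depth(t(t(0, 3, 0), s(0, 0, 0), s(0, 3, t(3, 3, 3)))) = 1 + max(1, 1, 2) = 3
depth(s(s(3, 0, 3), 0, s(3, 3, 0))) = 1 + max(1, 0, 1) = 2
depth(t(3, 0, s(s(3, 0, 3), 0, s(3, 3, 0)))) = 1 + max(0, 0, 2) = 3
depth(t(0, 0, 0)) = 1 + max(0, 0, 0) = 1
depth(t(s(0, 0, 0), t(0, 0, 0), t(0, 0, 3))) = 1 + max(1, 1, 1) = 2
depth(t(t(t(0, 3, 0), s(0, 0, 0), s(0, 3, t(3, 3, 3))), t(3, 0, s(s(3, 0, 3), 0, s(3, 3, 0))), t(s(0, 0, 0), t(0, 0, 0), t(0, 0, 3)))) = 1 + max(3, 3, 2) = 4
depth(s(s(3, 3, 0), t(3, 3, 3), 0)) = 1 + max(1, 1, 0) = 2
depth(t(s(s(3, 3, 0), t(3, 3, 3), 0), 3, 0)) = 1 + max(2, 0, 0) = 3
depth(t(t(t(t(0, 3, 0), s(0, 0, 0), s(0, 3, t(3, 3, 3))), t(3, 0, s(s(3, 0, 3), 0, s(3, 3, 0))), t(s(0, 0, 0), t(0, 0, 0), t(0, 0, 3))), s(3, 3, 0), t(s(s(3, 3, 0), t(3, 3, 3), 0), 3, 0))) = 1 + max(4, 1, 3) = 5
depth(t(t(t(0, t(s(3, 3, 0), t(3, 3, 3), 0), t(3, 0, 3)), 3, s(t(0, 0, 3), t(0, 3, 0), 3)), s(s(3, s(3, 0, 3), t(0, 0, 3)), s(0, s(0, 3, 3), t(3, 0, 3)), t(s(t(0, s(3, 0, 0), s(0, 3, 3)), t(3, s(0, 0, 3), t(0, 0, 3)), s(3, s(0, 3, 0), s(3, 0, 0))), 0, 3)), t(t(t(t(0, 3, 0), s(0, 0, 0), s(0, 3, t(3, 3, 3))), t(3, 0, s(s(3, 0, 3), 0, s(3, 3, 0))), t(s(0, 0, 0), t(0, 0, 0), t(0, 0, 3))), s(3, 3, 0), t(s(s(3, 3, 0), t(3, 3, 3), 0), 3, 0)))) = 1 + max(4, 5, 5) = 6
depth(s(s(s(3, 0, 0), s(s(s(s(0, 3, 0), s(3, 3, 0), 3), s(3, s(0, 0, 3), s(0, 3, 0)), t(3, 0, 0)), 3, t(s(0, 0, 0), t(0, 3, 0), 0)), s(3, 3, 0)), s(t(3, 3, 0), s(0, 3, 3), s(0, 3, 0)), t(t(t(0, t(s(3, 3, 0), t(3, 3, 3), 0), t(3, 0, 3)), 3, s(t(0, 0, 3), t(0, 3, 0), 3)), s(s(3, s(3, 0, 3), t(0, 0, 3)), s(0, s(0, 3, 3), t(3, 0, 3)), t(s(t(0, s(3, 0, 0), s(0, 3, 3)), t(3, s(0, 0, 3), t(0, 0, 3)), s(3, s(0, 3, 0), s(3, 0, 0))), 0, 3)), t(t(t(t(0, 3, 0), s(0, 0, 0), s(0, 3, t(3, 3, 3))), t(3, 0, s(s(3, 0, 3), 0, s(3, 3, 0))), t(s(0, 0, 0), t(0, 0, 0), t(0, 0, 3))), s(3, 3, 0), t(s(s(3, 3, 0), t(3, 3, 3), 0), 3, 0))))) = 1 + max(5, 2, 6) = 7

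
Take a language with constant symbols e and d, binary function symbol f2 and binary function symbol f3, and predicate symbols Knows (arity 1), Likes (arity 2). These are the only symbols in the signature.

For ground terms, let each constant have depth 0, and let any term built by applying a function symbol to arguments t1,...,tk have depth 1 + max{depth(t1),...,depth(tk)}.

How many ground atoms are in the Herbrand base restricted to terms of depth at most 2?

First count ground terms of depth ≤ 2.
Let N_k count ground terms of depth at most k. Each non-constant term of depth ≤ k is some function symbol applied to depth-≤(k−1) arguments, giving N_k = 2 + N_{k-1}^2 + N_{k-1}^2.
N_0 = 2
N_1 = 2 + 2^2 + 2^2 = 10
N_2 = 2 + 10^2 + 10^2 = 202
So |H| = 202.
Each predicate of arity r yields |H|^r ground atoms (one per choice of an r-tuple from H):
  Knows: 202;  Likes: 202^2 = 40804
Total ground atoms: 202 + 40804 = 41006.

41006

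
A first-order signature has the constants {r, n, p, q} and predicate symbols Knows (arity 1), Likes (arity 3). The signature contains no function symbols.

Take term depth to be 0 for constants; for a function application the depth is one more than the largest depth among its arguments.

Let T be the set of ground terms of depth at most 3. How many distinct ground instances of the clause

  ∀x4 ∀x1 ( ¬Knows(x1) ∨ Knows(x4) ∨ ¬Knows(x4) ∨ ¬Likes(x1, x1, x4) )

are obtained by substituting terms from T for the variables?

Ground terms of depth ≤ 3:
  With no function symbols every ground term is a constant, so there are exactly 4 ground terms at every depth bound.
  N_0 = 4
  N_1 = 4
  N_2 = 4
  N_3 = 4
  Explicitly: r, n, p, q.
So there are 4 ground terms available for substitution.
The clause has 2 distinct variables (x4, x1), each appearing in the body. In the free term algebra distinct substitutions yield syntactically distinct ground instances.
Number of ground instances = 4^2 = 16.

16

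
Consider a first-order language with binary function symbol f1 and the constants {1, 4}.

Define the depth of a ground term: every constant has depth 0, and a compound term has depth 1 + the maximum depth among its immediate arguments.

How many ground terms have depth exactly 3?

1408

Let N_k = |{terms of depth ≤ k}|. Then N_0 = 2 and N_k = 2 + N_{k-1}^2 for k ≥ 1 (one summand per function symbol, arity giving the exponent).
N_0 = 2
N_1 = 2 + 2^2 = 6
N_2 = 2 + 6^2 = 38
N_3 = 2 + 38^2 = 1446
Terms of depth exactly 3: N_3 − N_2 = 1446 − 38 = 1408.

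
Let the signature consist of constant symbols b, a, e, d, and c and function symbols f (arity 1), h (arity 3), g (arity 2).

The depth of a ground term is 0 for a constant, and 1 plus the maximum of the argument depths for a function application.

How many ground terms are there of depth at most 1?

160

Write N_k for the number of ground terms of depth ≤ k. A term of depth ≤ k is either a constant or a function symbol applied to arguments of depth ≤ k−1, so N_k = 5 + N_{k-1} + N_{k-1}^3 + N_{k-1}^2.
N_0 = 5
N_1 = 5 + 5 + 5^3 + 5^2 = 160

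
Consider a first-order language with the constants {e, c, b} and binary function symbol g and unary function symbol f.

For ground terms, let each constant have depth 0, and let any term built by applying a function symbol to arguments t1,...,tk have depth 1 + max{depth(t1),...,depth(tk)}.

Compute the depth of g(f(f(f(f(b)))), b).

depth(f(b)) = 1 + depth(b) = 1 + 0 = 1
depth(f(f(b))) = 1 + depth(f(b)) = 1 + 1 = 2
depth(f(f(f(b)))) = 1 + depth(f(f(b))) = 1 + 2 = 3
depth(f(f(f(f(b))))) = 1 + depth(f(f(f(b)))) = 1 + 3 = 4
depth(g(f(f(f(f(b)))), b)) = 1 + max(4, 0) = 5

5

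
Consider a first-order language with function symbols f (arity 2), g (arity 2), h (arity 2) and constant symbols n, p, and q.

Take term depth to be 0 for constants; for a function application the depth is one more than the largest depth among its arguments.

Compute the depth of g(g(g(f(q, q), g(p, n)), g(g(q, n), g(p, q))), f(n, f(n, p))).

4

depth(f(q, q)) = 1 + max(0, 0) = 1
depth(g(p, n)) = 1 + max(0, 0) = 1
depth(g(f(q, q), g(p, n))) = 1 + max(1, 1) = 2
depth(g(q, n)) = 1 + max(0, 0) = 1
depth(g(p, q)) = 1 + max(0, 0) = 1
depth(g(g(q, n), g(p, q))) = 1 + max(1, 1) = 2
depth(g(g(f(q, q), g(p, n)), g(g(q, n), g(p, q)))) = 1 + max(2, 2) = 3
depth(f(n, p)) = 1 + max(0, 0) = 1
depth(f(n, f(n, p))) = 1 + max(0, 1) = 2
depth(g(g(g(f(q, q), g(p, n)), g(g(q, n), g(p, q))), f(n, f(n, p)))) = 1 + max(3, 2) = 4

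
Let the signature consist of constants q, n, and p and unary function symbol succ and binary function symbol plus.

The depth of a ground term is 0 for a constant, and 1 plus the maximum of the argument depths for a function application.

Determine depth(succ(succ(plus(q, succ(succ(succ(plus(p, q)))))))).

7

depth(plus(p, q)) = 1 + max(0, 0) = 1
depth(succ(plus(p, q))) = 1 + depth(plus(p, q)) = 1 + 1 = 2
depth(succ(succ(plus(p, q)))) = 1 + depth(succ(plus(p, q))) = 1 + 2 = 3
depth(succ(succ(succ(plus(p, q))))) = 1 + depth(succ(succ(plus(p, q)))) = 1 + 3 = 4
depth(plus(q, succ(succ(succ(plus(p, q)))))) = 1 + max(0, 4) = 5
depth(succ(plus(q, succ(succ(succ(plus(p, q))))))) = 1 + depth(plus(q, succ(succ(succ(plus(p, q)))))) = 1 + 5 = 6
depth(succ(succ(plus(q, succ(succ(succ(plus(p, q)))))))) = 1 + depth(succ(plus(q, succ(succ(succ(plus(p, q))))))) = 1 + 6 = 7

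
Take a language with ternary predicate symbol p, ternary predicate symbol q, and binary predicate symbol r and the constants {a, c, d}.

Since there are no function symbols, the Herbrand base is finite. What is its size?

With no function symbols, the Herbrand universe is just the 3 constants.
Ground atoms per predicate: p: 3^3 = 27, q: 3^3 = 27, r: 3^2 = 9.
Herbrand base size = 27 + 27 + 9 = 63.

63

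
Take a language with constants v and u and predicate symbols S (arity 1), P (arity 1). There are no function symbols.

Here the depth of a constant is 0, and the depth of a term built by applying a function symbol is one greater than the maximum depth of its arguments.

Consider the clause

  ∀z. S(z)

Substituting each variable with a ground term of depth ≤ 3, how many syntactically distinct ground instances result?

Ground terms of depth ≤ 3:
  With no function symbols every ground term is a constant, so there are exactly 2 ground terms at every depth bound.
  N_0 = 2
  N_1 = 2
  N_2 = 2
  N_3 = 2
  Explicitly: v, u.
So there are 2 ground terms available for substitution.
The clause has 1 distinct variable (z), which appears in the body. In the free term algebra distinct substitutions yield syntactically distinct ground instances.
Number of ground instances = 2.

2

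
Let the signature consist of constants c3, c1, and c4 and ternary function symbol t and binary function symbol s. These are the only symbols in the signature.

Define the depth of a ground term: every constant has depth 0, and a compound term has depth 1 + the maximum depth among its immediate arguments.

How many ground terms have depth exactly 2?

Let N_k = |{terms of depth ≤ k}|. Then N_0 = 3 and N_k = 3 + N_{k-1}^3 + N_{k-1}^2 for k ≥ 1 (one summand per function symbol, arity giving the exponent).
N_0 = 3
N_1 = 3 + 3^3 + 3^2 = 39
N_2 = 3 + 39^3 + 39^2 = 60843
Terms of depth exactly 2: N_2 − N_1 = 60843 − 39 = 60804.

60804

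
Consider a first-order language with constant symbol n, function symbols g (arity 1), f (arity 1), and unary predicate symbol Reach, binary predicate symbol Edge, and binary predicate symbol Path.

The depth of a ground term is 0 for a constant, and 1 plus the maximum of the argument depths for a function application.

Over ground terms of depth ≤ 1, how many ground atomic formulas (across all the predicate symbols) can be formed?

First count ground terms of depth ≤ 1.
Write N_k for the number of ground terms of depth ≤ k. A term of depth ≤ k is either a constant or a function symbol applied to arguments of depth ≤ k−1, so N_k = 1 + N_{k-1} + N_{k-1}.
N_0 = 1
N_1 = 1 + 1 + 1 = 3
Explicitly: n, g(n), f(n).
So |H| = 3.
Ground atoms are formed by filling each argument slot of a predicate with a term from H, so an r-ary predicate gives |H|^r atoms:
  Reach: 3;  Edge: 3^2 = 9;  Path: 3^2 = 9
Total ground atoms: 3 + 9 + 9 = 21.

21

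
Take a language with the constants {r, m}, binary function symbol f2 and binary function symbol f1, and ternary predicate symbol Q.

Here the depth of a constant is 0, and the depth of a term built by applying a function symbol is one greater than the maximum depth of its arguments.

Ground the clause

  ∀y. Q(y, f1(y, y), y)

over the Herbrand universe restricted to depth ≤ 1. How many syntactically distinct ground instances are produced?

10

Ground terms of depth ≤ 1:
  Let N_k = |{terms of depth ≤ k}|. Then N_0 = 2 and N_k = 2 + N_{k-1}^2 + N_{k-1}^2 for k ≥ 1 (one summand per function symbol, arity giving the exponent).
  N_0 = 2
  N_1 = 2 + 2^2 + 2^2 = 10
  Explicitly: r, m, f2(r, r), f2(r, m), f2(m, r), f2(m, m), f1(r, r), f1(r, m), f1(m, r), f1(m, m).
So there are 10 ground terms available for substitution.
There is 1 variable to instantiate (y),  occurring in at least one literal, so different choices give different ground instances.
Number of ground instances = 10.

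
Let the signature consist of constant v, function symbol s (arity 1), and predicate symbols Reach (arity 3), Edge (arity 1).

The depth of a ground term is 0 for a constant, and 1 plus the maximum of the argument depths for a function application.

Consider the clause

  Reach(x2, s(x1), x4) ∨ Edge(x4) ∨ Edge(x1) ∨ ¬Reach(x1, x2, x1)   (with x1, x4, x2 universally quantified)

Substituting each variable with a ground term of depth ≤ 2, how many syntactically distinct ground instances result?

Ground terms of depth ≤ 2:
  Write N_k for the number of ground terms of depth ≤ k. A term of depth ≤ k is either a constant or a function symbol applied to arguments of depth ≤ k−1, so N_k = 1 + N_{k-1}.
  N_0 = 1
  N_1 = 1 + 1 = 2
  N_2 = 1 + 2 = 3
  Explicitly: v, s(v), s(s(v)).
So there are 3 ground terms available for substitution.
The clause has 3 distinct variables (x1, x4, x2), each appearing in the body. In the free term algebra distinct substitutions yield syntactically distinct ground instances.
Number of ground instances = 3^3 = 27.

27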